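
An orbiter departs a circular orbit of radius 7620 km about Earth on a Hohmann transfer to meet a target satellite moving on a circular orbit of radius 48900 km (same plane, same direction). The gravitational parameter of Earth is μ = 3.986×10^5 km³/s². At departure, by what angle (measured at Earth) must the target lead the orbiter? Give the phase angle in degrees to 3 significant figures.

φ = 101°

The Hohmann ellipse has a_t = (r₁ + r₂)/2 = 28260 km.
Transfer time t = π√(a_t³/μ) = 23640 s.
The target's mean motion on its circular orbit is ω₂ = √(μ/r₂³) = 5.8386×10^-5 rad/s.
Angle swept by the target during transfer: ω₂·t = 1.3802 rad = 79.08°.
Arrival is 180° from departure on the ellipse, so φ = 180° − 79.08° = 101°.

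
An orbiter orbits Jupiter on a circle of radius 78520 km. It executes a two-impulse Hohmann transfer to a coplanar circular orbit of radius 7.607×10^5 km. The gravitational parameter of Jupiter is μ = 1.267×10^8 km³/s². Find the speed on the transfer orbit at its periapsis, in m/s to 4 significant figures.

v = 54090 m/s

Transfer-ellipse semi-major axis a_t = (r₁ + r₂)/2 = (78520 + 7.607×10^5)/2 = 4.1961×10^5 km.
The periapsis of the transfer ellipse is at r = 78520 km.
From the vis-viva equation, v = √[μ(2/r − 1/a_t)] = 54.09 km/s.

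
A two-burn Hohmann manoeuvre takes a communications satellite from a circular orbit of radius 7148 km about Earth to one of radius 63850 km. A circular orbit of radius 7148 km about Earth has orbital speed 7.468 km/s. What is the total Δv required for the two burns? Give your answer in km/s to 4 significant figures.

From the circular-orbit relation v² = μ/r at r = 7148 km: μ = v²r = (7.468)² × 7148 = 3.98651×10^5 km³/s².
Semi-major axis of the transfer orbit: a_t = (7148 + 63850)/2 = 35499 km.
Circular speed at r₁: v₁ = √(μ/r₁) = √(3.98651×10^5/7148) = 7.4680 km/s.
On the transfer ellipse at r₁, vis-viva equation gives v_p = √[μ(2/r₁ − 1/a_t)] = 10.016 km/s.
First burn Δv₁ = |v_p − v₁| = 2.548 km/s.
Circular speed at r₂: v₂ = √(μ/r₂) = 2.49871 km/s.
Transfer-orbit speed at r₂: v_a = √[μ(2/r₂ − 1/a_t)] = 1.12124 km/s.
Second burn Δv₂ = |v₂ − v_a| = 1.377 km/s.
Total Δv = Δv₁ + Δv₂ = 3.925 km/s.

Δv = 3.925 km/s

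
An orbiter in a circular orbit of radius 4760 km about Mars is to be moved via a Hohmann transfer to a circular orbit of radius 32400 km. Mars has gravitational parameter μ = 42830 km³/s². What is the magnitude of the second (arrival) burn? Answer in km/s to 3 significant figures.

The Hohmann ellipse has a_t = (r₁ + r₂)/2 = 18580 km.
Circular speed at r = 32400 km: v_c = √(μ/r) = 1.14975 km/s.
Transfer-orbit speed at the same r (vis-viva, a = a_t): v_t = √[μ(2/r − 1/a_t)] = 0.581945 km/s.
Δv₂ = |v_t − v_c| = |0.581945 − 1.14975| = 0.5678 km/s.

Δv₂ = 0.568 km/s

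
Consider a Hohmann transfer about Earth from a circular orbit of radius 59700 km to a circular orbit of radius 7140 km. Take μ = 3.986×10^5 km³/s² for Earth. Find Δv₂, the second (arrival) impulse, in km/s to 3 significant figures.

Δv₂ = 2.51 km/s

Transfer-ellipse semi-major axis a_t = (r₁ + r₂)/2 = (59700 + 7140)/2 = 33420 km.
On the circular orbit at r = 7140 km, v_c = √(μ/r) = 7.4717 km/s.
Transfer-orbit speed at the same r (vis-viva, a = a_t): v_t = √[μ(2/r − 1/a_t)] = 9.9863 km/s.
Δv₂ = |v_t − v_c| = |9.9863 − 7.4717| = 2.515 km/s.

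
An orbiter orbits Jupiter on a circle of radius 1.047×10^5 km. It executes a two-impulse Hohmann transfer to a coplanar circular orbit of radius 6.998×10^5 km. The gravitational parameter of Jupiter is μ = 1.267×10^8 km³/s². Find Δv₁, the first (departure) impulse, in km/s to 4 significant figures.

Transfer-ellipse semi-major axis a_t = (r₁ + r₂)/2 = (1.047×10^5 + 6.998×10^5)/2 = 4.0225×10^5 km.
Circular speed at r = 1.047×10^5 km: v_c = √(μ/r) = 34.787 km/s.
Vis-viva on the transfer ellipse at r = 1.047×10^5 km gives v_t = √[μ(2/r − 1/a_t)] = 45.883 km/s.
Δv₁ = |v_t − v_c| = |45.883 − 34.787| = 11.10 km/s.

Δv₁ = 11.10 km/s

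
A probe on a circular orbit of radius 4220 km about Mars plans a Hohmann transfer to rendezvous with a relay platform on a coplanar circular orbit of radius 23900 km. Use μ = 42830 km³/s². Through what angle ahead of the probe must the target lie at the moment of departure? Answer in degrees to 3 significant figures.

φ = 98.8°

The Hohmann ellipse has a_t = (r₁ + r₂)/2 = 14060 km.
The half-period of the transfer ellipse is t = π√(a_t³/μ) = 25308 s.
The target's mean motion on its circular orbit is ω₂ = √(μ/r₂³) = 5.6011×10^-5 rad/s.
Angle swept by the target during transfer: ω₂·t = 1.4175 rad = 81.22°.
Arrival is 180° from departure on the ellipse, so φ = 180° − 81.22° = 98.8°.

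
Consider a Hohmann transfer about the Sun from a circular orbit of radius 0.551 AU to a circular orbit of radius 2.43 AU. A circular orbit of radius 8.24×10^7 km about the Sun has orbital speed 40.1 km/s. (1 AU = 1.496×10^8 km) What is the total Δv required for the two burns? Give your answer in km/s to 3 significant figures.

Δv = 18.6 km/s

From the circular-orbit relation v² = μ/r at r = 8.24×10^7 km: μ = v²r = (40.1)² × 8.24×10^7 = 1.32500×10^11 km³/s².
In km: r₁ = 0.551 × 1.496×10^8 = 8.24296×10^7 km; r₂ = 2.43 × 1.496×10^8 = 3.63528×10^8 km.
Transfer-ellipse semi-major axis a_t = (r₁ + r₂)/2 = (8.24296×10^7 + 3.63528×10^8)/2 = 2.229788×10^8 km.
At r₁ the circular-orbit speed is v₁ = √(μ/r₁) = 40.09 km/s.
Transfer-orbit speed at r₁ (v² = μ(2/r − 1/a)): v_p = √[μ(2/r₁ − 1/a_t)] = 51.19 km/s.
First burn Δv₁ = |v_p − v₁| = 11.10 km/s.
Circular speed at r₂: v₂ = √(μ/r₂) = 19.0915 km/s.
Transfer-orbit speed at r₂: v_a = √[μ(2/r₂ − 1/a_t)] = 11.6078 km/s.
Second burn Δv₂ = |v₂ − v_a| = 7.484 km/s.
Total Δv = Δv₁ + Δv₂ = 18.58 km/s.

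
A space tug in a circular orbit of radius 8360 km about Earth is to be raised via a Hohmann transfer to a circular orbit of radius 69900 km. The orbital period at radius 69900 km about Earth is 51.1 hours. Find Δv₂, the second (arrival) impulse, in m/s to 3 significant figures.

From Kepler's third law T² = 4π²r³/μ at r = 69900 km, T = 51.1 hours = 51.1 × 3600 s = 1.8396×10^5 s: μ = 4π²r³/T² = 3.98423×10^5 km³/s².
Semi-major axis of the transfer orbit: a_t = (8360 + 69900)/2 = 39130 km.
Circular speed at r = 69900 km: v_c = √(μ/r) = 2.3874 km/s.
Transfer-orbit speed at the same r (vis-viva, a = a_t): v_t = √[μ(2/r − 1/a_t)] = 1.1035 km/s.
Δv₂ = |v_t − v_c| = |1.1035 − 2.3874| = 1.284 km/s.

Δv₂ = 1280 m/s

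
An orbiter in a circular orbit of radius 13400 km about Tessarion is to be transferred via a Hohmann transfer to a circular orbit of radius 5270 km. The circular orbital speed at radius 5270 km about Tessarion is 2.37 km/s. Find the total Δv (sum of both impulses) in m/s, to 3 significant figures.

From the circular-orbit relation v² = μ/r at r = 5270 km: μ = v²r = (2.37)² × 5270 = 29601.1 km³/s².
The Hohmann ellipse has a_t = (r₁ + r₂)/2 = 9335 km.
Circular speed at r₁: v₁ = √(μ/r₁) = √(29601.1/13400) = 1.48628 km/s.
On the transfer ellipse at r₁, vis-viva gives v_a = √[μ(2/r₁ − 1/a_t)] = 1.11673 km/s.
First burn Δv₁ = |v_a − v₁| = 0.36955 km/s.
At r₂, v₂ = √(μ/r₂) = 2.37000 km/s.
Transfer-orbit speed at r₂: v_p = √[μ(2/r₂ − 1/a_t)] = 2.83951 km/s.
Second burn Δv₂ = |v₂ − v_p| = 0.46951 km/s.
Δv = Δv₁ + Δv₂ = 0.36955 + 0.46951 = 0.8391 km/s.

Δv = 839 m/s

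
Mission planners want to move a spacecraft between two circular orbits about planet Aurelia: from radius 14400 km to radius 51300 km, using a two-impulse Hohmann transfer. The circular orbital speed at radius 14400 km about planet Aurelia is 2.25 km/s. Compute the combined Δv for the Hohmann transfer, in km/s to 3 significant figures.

Δv = 0.965 km/s

From the circular-orbit relation v² = μ/r at r = 14400 km: μ = v²r = (2.25)² × 14400 = 72900.0 km³/s².
The Hohmann ellipse has a_t = (r₁ + r₂)/2 = 32850 km.
Circular speed at r₁: v₁ = √(μ/r₁) = √(72900.0/14400) = 2.250000 km/s.
On the transfer ellipse at r₁, v² = μ(2/r − 1/a) gives v_p = √[μ(2/r₁ − 1/a_t)] = 2.811729 km/s.
First burn Δv₁ = |v_p − v₁| = 0.561729 km/s.
Circular speed at r₂: v₂ = √(μ/r₂) = 1.192079 km/s.
Transfer-orbit speed at r₂: v_a = √[μ(2/r₂ − 1/a_t)] = 0.7892574 km/s.
Second burn Δv₂ = |v₂ − v_a| = 0.402822 km/s.
Δv = Δv₁ + Δv₂ = 0.561729 + 0.402822 = 0.9646 km/s.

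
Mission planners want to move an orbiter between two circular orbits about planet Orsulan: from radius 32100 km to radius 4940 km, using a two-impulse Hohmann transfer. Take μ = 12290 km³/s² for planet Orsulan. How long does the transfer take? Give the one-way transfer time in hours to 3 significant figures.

Semi-major axis of the transfer orbit: a_t = (32100 + 4940)/2 = 18520 km.
Half the transfer-orbit period gives t = π√(a_t³/μ) = 71420 s.
Converting: 71420 s ÷ 3600 s/hour = 19.8 hours.

t = 19.8 hours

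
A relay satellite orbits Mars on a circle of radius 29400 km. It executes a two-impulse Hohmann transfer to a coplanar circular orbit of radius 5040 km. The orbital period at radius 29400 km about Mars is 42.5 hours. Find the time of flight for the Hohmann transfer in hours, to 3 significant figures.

From Kepler's third law T² = 4π²r³/μ at r = 29400 km, T = 42.5 hours = 42.5 × 3600 s = 1.530×10^5 s: μ = 4π²r³/T² = 42856.7 km³/s².
Semi-major axis of the transfer orbit: a_t = (29400 + 5040)/2 = 17220 km.
Transfer time t = π√(a_t³/μ) = π√((17220)³ / 42856.7) = 34292 s.
Converting: 34292 s ÷ 3600 s/hour = 9.53 hours.

t = 9.53 hours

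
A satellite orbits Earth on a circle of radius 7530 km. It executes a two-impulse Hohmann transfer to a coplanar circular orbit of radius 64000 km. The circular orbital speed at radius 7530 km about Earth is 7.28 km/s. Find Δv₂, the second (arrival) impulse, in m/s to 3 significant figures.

Δv₂ = 1350 m/s

From the circular-orbit relation v² = μ/r at r = 7530 km: μ = v²r = (7.28)² × 7530 = 3.99078×10^5 km³/s².
Transfer-ellipse semi-major axis a_t = (r₁ + r₂)/2 = (7530 + 64000)/2 = 35765 km.
Circular speed at r = 64000 km: v_c = √(μ/r) = 2.497 km/s.
Vis-viva on the transfer ellipse at r = 64000 km gives v_t = √[μ(2/r − 1/a_t)] = 1.146 km/s.
Δv₂ = |v_t − v_c| = |1.146 − 2.497| = 1.351 km/s.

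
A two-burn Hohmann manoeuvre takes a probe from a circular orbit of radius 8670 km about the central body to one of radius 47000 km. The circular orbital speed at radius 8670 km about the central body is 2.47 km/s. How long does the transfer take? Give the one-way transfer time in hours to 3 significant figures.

From the circular-orbit relation v² = μ/r at r = 8670 km: μ = v²r = (2.47)² × 8670 = 52894.8 km³/s².
Semi-major axis of the transfer orbit: a_t = (8670 + 47000)/2 = 27835 km.
Transfer time t = π√(a_t³/μ) = π√((27835)³ / 52894.8) = 63440 s.
Converting: 63440 s ÷ 3600 s/hour = 17.6 hours.

t = 17.6 hours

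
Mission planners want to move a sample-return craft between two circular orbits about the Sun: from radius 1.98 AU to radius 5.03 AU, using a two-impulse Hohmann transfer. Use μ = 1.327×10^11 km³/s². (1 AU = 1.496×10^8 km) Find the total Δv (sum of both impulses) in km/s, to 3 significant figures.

Δv = 7.49 km/s

In km: r₁ = 1.98 × 1.496×10^8 = 2.96208×10^8 km; r₂ = 5.03 × 1.496×10^8 = 7.52488×10^8 km.
Transfer-ellipse semi-major axis a_t = (r₁ + r₂)/2 = (2.96208×10^8 + 7.52488×10^8)/2 = 5.24348×10^8 km.
At r₁ the circular-orbit speed is v₁ = √(μ/r₁) = 21.165916 km/s.
Transfer-orbit speed at r₁ (vis-viva): v_p = √[μ(2/r₁ − 1/a_t)] = 25.355784 km/s.
First burn Δv₁ = |v_p − v₁| = 4.18987 km/s.
Circular speed at r₂: v₂ = √(μ/r₂) = 13.279621 km/s.
Transfer-orbit speed at r₂: v_a = √[μ(2/r₂ − 1/a_t)] = 9.9810046 km/s.
Second burn Δv₂ = |v₂ − v_a| = 3.29862 km/s.
Δv = Δv₁ + Δv₂ = 4.18987 + 3.29862 = 7.488 km/s.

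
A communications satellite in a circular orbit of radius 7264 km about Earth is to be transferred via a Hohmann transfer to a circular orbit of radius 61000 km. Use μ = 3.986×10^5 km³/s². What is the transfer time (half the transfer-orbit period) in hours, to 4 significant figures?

The Hohmann ellipse has a_t = (r₁ + r₂)/2 = 34132 km.
Half the transfer-orbit period gives t = π√(a_t³/μ) = 31378 s.
Converting: 31378 s ÷ 3600 s/hour = 8.716 hours.

t = 8.716 hours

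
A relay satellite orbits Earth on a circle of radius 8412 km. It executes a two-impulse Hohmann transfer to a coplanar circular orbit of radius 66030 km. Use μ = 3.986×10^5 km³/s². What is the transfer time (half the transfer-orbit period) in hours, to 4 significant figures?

t = 9.926 hours

The Hohmann ellipse has a_t = (r₁ + r₂)/2 = 37221 km.
Half the transfer-orbit period gives t = π√(a_t³/μ) = 35732 s.
Converting: 35732 s ÷ 3600 s/hour = 9.926 hours.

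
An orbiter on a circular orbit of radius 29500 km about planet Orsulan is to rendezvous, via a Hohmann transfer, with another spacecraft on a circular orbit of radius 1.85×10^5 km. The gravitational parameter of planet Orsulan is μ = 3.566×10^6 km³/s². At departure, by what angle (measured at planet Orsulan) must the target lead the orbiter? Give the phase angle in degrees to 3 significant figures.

φ = 101°

The Hohmann ellipse has a_t = (r₁ + r₂)/2 = 1.0725×10^5 km.
The half-period of the transfer ellipse is t = π√(a_t³/μ) = 58433 s.
Target angular speed ω₂ = √(μ/r₂³) = 2.3732×10^-5 rad/s.
Angle swept by the target during transfer: ω₂·t = 1.3867 rad = 79.45°.
Arrival is 180° from departure on the ellipse, so φ = 180° − 79.45° = 101°.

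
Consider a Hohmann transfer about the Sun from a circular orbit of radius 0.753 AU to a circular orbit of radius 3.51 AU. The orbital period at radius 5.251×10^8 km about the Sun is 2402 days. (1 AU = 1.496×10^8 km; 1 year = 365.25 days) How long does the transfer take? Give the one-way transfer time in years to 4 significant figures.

From Kepler's third law T² = 4π²r³/μ at r = 5.251×10^8 km, T = 2402 days = 2402 × 86400 s = 2.075328×10^8 s: μ = 4π²r³/T² = 1.32713×10^11 km³/s².
In km: r₁ = 0.753 × 1.496×10^8 = 1.126488×10^8 km; r₂ = 3.51 × 1.496×10^8 = 5.25096×10^8 km.
Semi-major axis of the transfer orbit: a_t = (1.126488×10^8 + 5.25096×10^8)/2 = 3.188724×10^8 km.
By Kepler's third law the transfer-orbit period is T = 2π√(a_t³/μ), so t = T/2 = 4.910×10^7 s.
Converting: 4.910×10^7 s ÷ 3.15576×10^7 s/year (365.25 × 86400) = 1.556 years.

t = 1.556 years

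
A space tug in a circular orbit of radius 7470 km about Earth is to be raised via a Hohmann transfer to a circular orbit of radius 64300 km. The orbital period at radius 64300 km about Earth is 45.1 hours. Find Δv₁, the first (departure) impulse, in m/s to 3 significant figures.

Δv₁ = 2470 m/s

From Kepler's third law T² = 4π²r³/μ at r = 64300 km, T = 45.1 hours = 45.1 × 3600 s = 1.6236×10^5 s: μ = 4π²r³/T² = 3.98139×10^5 km³/s².
The Hohmann ellipse has a_t = (r₁ + r₂)/2 = 35885 km.
On the circular orbit at r = 7470 km, v_c = √(μ/r) = 7.301 km/s.
Vis-viva on the transfer ellipse at r = 7470 km gives v_t = √[μ(2/r − 1/a_t)] = 9.773 km/s.
Δv₁ = |v_t − v_c| = |9.773 − 7.301| = 2.472 km/s.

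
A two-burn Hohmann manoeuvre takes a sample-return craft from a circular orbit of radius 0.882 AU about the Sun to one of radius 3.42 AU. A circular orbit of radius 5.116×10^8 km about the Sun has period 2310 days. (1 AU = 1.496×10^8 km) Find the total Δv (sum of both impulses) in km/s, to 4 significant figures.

From Kepler's third law T² = 4π²r³/μ at r = 5.116×10^8 km, T = 2310 days = 2310 × 86400 s = 1.99584×10^8 s: μ = 4π²r³/T² = 1.32709×10^11 km³/s².
In km: r₁ = 0.882 × 1.496×10^8 = 1.319472×10^8 km; r₂ = 3.42 × 1.496×10^8 = 5.11632×10^8 km.
Transfer-ellipse semi-major axis a_t = (r₁ + r₂)/2 = (1.319472×10^8 + 5.11632×10^8)/2 = 3.217896×10^8 km.
At r₁ the circular-orbit speed is v₁ = √(μ/r₁) = 31.714 km/s.
On the transfer ellipse at r₁, v² = μ(2/r − 1/a) gives v_p = √[μ(2/r₁ − 1/a_t)] = 39.989 km/s.
First burn Δv₁ = |v_p − v₁| = 8.275 km/s.
Circular speed at r₂: v₂ = √(μ/r₂) = 16.105 km/s.
Transfer-orbit speed at r₂: v_a = √[μ(2/r₂ − 1/a_t)] = 10.313 km/s.
Second burn Δv₂ = |v₂ − v_a| = 5.792 km/s.
Δv = Δv₁ + Δv₂ = 8.275 + 5.792 = 14.07 km/s.

Δv = 14.07 km/s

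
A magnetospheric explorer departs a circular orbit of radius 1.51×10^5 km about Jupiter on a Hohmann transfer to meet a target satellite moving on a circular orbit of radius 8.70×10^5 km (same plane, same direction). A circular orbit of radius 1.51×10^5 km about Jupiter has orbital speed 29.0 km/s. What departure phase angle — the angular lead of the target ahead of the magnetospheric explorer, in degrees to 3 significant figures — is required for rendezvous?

From the circular-orbit relation v² = μ/r at r = 1.51×10^5 km: μ = v²r = (29.0)² × 1.51×10^5 = 1.26991×10^8 km³/s².
The Hohmann ellipse has a_t = (r₁ + r₂)/2 = 5.105×10^5 km.
The half-period of the transfer ellipse is t = π√(a_t³/μ) = 1.01685×10^5 s.
Target angular speed ω₂ = √(μ/r₂³) = 1.38870×10^-5 rad/s.
Angle swept by the target during transfer: ω₂·t = 1.4121 rad = 80.91°.
The magnetospheric explorer traverses 180° on the transfer ellipse, so the target must lead by 180° − 80.91° = 99.1°.

φ = 99.1°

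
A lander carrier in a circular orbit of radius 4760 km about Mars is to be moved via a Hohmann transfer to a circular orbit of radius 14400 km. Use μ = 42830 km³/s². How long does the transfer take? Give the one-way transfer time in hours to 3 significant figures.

Semi-major axis of the transfer orbit: a_t = (4760 + 14400)/2 = 9580 km.
Transfer time t = π√(a_t³/μ) = π√((9580)³ / 42830) = 14230 s.
Converting: 14230 s ÷ 3600 s/hour = 3.95 hours.

t = 3.95 hours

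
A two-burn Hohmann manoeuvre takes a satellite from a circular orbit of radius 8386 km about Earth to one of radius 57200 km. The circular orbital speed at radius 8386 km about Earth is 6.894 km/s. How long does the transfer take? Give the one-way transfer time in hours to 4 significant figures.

t = 8.209 hours

From the circular-orbit relation v² = μ/r at r = 8386 km: μ = v²r = (6.894)² × 8386 = 3.98563×10^5 km³/s².
Semi-major axis of the transfer orbit: a_t = (8386 + 57200)/2 = 32793 km.
By Kepler's third law the transfer-orbit period is T = 2π√(a_t³/μ), so t = T/2 = 29551 s.
Converting: 29551 s ÷ 3600 s/hour = 8.209 hours.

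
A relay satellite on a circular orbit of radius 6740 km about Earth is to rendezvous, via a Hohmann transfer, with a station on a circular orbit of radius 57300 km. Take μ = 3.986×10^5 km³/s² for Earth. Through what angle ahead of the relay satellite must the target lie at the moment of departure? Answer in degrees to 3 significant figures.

The Hohmann ellipse has a_t = (r₁ + r₂)/2 = 32020 km.
The half-period of the transfer ellipse is t = π√(a_t³/μ) = 28511 s.
The target's mean motion on its circular orbit is ω₂ = √(μ/r₂³) = 4.6030×10^-5 rad/s.
Angle swept by the target during transfer: ω₂·t = 1.3124 rad = 75.19°.
The relay satellite traverses 180° on the transfer ellipse, so the target must lead by 180° − 75.19° = 105°.

φ = 105°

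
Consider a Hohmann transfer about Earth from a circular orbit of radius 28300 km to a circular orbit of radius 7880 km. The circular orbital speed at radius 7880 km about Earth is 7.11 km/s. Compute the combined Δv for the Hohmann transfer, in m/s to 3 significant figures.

Δv = 3060 m/s

From the circular-orbit relation v² = μ/r at r = 7880 km: μ = v²r = (7.11)² × 7880 = 3.98351×10^5 km³/s².
Transfer-ellipse semi-major axis a_t = (r₁ + r₂)/2 = (28300 + 7880)/2 = 18090 km.
Circular speed at r₁: v₁ = √(μ/r₁) = √(3.98351×10^5/28300) = 3.752 km/s.
Transfer-orbit speed at r₁ (vis-viva): v_a = √[μ(2/r₁ − 1/a_t)] = 2.476 km/s.
First burn Δv₁ = |v_a − v₁| = 1.276 km/s.
At r₂, v₂ = √(μ/r₂) = 7.110 km/s.
Transfer-orbit speed at r₂: v_p = √[μ(2/r₂ − 1/a_t)] = 8.893 km/s.
Second burn Δv₂ = |v₂ − v_p| = 1.783 km/s.
Total Δv = Δv₁ + Δv₂ = 3.059 km/s.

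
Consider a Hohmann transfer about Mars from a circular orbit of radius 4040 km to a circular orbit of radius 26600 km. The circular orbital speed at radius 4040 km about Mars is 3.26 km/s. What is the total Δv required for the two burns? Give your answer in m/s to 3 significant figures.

Δv = 1650 m/s

From the circular-orbit relation v² = μ/r at r = 4040 km: μ = v²r = (3.26)² × 4040 = 42935.5 km³/s².
Semi-major axis of the transfer orbit: a_t = (4040 + 26600)/2 = 15320 km.
At r₁ the circular-orbit speed is v₁ = √(μ/r₁) = 3.260 km/s.
On the transfer ellipse at r₁, vis-viva equation gives v_p = √[μ(2/r₁ − 1/a_t)] = 4.296 km/s.
First burn Δv₁ = |v_p − v₁| = 1.036 km/s.
Circular speed at r₂: v₂ = √(μ/r₂) = 1.2705 km/s.
Transfer-orbit speed at r₂: v_a = √[μ(2/r₂ − 1/a_t)] = 0.65242 km/s.
Second burn Δv₂ = |v₂ − v_a| = 0.6181 km/s.
Total Δv = Δv₁ + Δv₂ = 1.654 km/s.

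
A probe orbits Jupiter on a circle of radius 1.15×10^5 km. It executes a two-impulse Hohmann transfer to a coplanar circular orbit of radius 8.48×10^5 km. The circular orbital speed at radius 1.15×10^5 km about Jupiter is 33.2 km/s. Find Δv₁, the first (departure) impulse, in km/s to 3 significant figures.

From the circular-orbit relation v² = μ/r at r = 1.15×10^5 km: μ = v²r = (33.2)² × 1.15×10^5 = 1.26758×10^8 km³/s².
The Hohmann ellipse has a_t = (r₁ + r₂)/2 = 4.815×10^5 km.
Circular speed at r = 1.150×10^5 km: v_c = √(μ/r) = 33.20 km/s.
Transfer-orbit speed at the same r (vis-viva, a = a_t): v_t = √[μ(2/r − 1/a_t)] = 44.06 km/s.
Δv₁ = |v_t − v_c| = |44.06 − 33.20| = 10.86 km/s.

Δv₁ = 10.9 km/s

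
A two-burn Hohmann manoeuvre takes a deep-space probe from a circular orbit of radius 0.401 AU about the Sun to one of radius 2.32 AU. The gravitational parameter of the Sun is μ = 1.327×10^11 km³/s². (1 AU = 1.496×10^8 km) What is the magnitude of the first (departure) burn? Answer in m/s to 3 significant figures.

Δv₁ = 14400 m/s

In km: r₁ = 0.401 × 1.496×10^8 = 5.99896×10^7 km; r₂ = 2.32 × 1.496×10^8 = 3.47072×10^8 km.
Transfer-ellipse semi-major axis a_t = (r₁ + r₂)/2 = (5.99896×10^7 + 3.47072×10^8)/2 = 2.035308×10^8 km.
On the circular orbit at r = 5.99896×10^7 km, v_c = √(μ/r) = 47.03 km/s.
Transfer-orbit speed at the same r (vis-viva, a = a_t): v_t = √[μ(2/r − 1/a_t)] = 61.42 km/s.
Δv₁ = |v_t − v_c| = |61.42 − 47.03| = 14.39 km/s.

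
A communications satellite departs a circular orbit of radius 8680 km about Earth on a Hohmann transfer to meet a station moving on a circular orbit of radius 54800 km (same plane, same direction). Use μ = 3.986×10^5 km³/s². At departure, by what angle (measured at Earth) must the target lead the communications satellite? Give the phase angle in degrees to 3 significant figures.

φ = 101°

Semi-major axis of the transfer orbit: a_t = (8680 + 54800)/2 = 31740 km.
The half-period of the transfer ellipse is t = π√(a_t³/μ) = 28138 s.
Target angular speed ω₂ = √(μ/r₂³) = 4.9215×10^-5 rad/s.
Angle swept by the target during transfer: ω₂·t = 1.3848 rad = 79.34°.
The communications satellite traverses 180° on the transfer ellipse, so the target must lead by 180° − 79.34° = 101°.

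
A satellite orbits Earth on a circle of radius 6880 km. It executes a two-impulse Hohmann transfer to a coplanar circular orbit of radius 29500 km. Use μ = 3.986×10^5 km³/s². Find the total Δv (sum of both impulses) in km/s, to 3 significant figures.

Semi-major axis of the transfer orbit: a_t = (6880 + 29500)/2 = 18190 km.
Circular speed at r₁: v₁ = √(μ/r₁) = √(3.986×10^5/6880) = 7.6116 km/s.
On the transfer ellipse at r₁, vis-viva gives v_p = √[μ(2/r₁ − 1/a_t)] = 9.6932 km/s.
First burn Δv₁ = |v_p − v₁| = 2.082 km/s.
At r₂, v₂ = √(μ/r₂) = 3.676 km/s.
Transfer-orbit speed at r₂: v_a = √[μ(2/r₂ − 1/a_t)] = 2.261 km/s.
Second burn Δv₂ = |v₂ − v_a| = 1.415 km/s.
Total Δv = Δv₁ + Δv₂ = 3.497 km/s.

Δv = 3.50 km/s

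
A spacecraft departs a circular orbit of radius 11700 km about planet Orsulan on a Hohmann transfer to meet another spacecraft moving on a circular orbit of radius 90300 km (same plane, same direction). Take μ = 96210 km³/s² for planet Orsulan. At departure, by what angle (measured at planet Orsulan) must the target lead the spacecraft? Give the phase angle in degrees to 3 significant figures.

Transfer-ellipse semi-major axis a_t = (r₁ + r₂)/2 = (11700 + 90300)/2 = 51000 km.
The half-period of the transfer ellipse is t = π√(a_t³/μ) = 1.1665×10^5 s.
The target's mean motion on its circular orbit is ω₂ = √(μ/r₂³) = 1.1431×10^-5 rad/s.
Angle swept by the target during transfer: ω₂·t = 1.3334 rad = 76.40°.
Arrival is 180° from departure on the ellipse, so φ = 180° − 76.40° = 104°.

φ = 104°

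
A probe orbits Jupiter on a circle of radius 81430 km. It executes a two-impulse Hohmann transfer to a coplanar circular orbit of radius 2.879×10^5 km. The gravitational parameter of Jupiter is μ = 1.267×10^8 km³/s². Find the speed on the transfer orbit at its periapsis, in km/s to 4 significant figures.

v = 49.25 km/s

Semi-major axis of the transfer orbit: a_t = (81430 + 2.879×10^5)/2 = 1.84665×10^5 km.
At periapsis, r = 81430 km.
Vis-viva: v = √[μ(2/r − 1/a_t)] = √[1.267×10^8 × (2/81430 − 1/1.84665×10^5)] = 49.25 km/s.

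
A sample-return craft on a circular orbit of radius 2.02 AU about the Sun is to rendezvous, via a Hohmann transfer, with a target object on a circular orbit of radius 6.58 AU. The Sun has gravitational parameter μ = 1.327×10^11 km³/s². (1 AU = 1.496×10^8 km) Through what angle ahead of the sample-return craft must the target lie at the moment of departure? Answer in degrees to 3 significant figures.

In km: r₁ = 2.02 × 1.496×10^8 = 3.02192×10^8 km; r₂ = 6.58 × 1.496×10^8 = 9.84368×10^8 km.
Transfer-ellipse semi-major axis a_t = (r₁ + r₂)/2 = (3.02192×10^8 + 9.84368×10^8)/2 = 6.4328×10^8 km.
The half-period of the transfer ellipse is t = π√(a_t³/μ) = 1.40707×10^8 s.
The target's mean motion on its circular orbit is ω₂ = √(μ/r₂³) = 1.17950×10^-8 rad/s.
Angle swept by the target during transfer: ω₂·t = 1.6596 rad = 95.09°.
The sample-return craft traverses 180° on the transfer ellipse, so the target must lead by 180° − 95.09° = 84.9°.

φ = 84.9°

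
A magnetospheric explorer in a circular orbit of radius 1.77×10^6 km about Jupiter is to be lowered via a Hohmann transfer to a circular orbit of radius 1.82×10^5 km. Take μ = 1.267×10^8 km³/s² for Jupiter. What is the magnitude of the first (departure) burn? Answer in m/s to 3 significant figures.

Δv₁ = 4810 m/s

The Hohmann ellipse has a_t = (r₁ + r₂)/2 = 9.760×10^5 km.
Circular speed at r = 1.770×10^6 km: v_c = √(μ/r) = 8.461 km/s.
Transfer-orbit speed at the same r (vis-viva, a = a_t): v_t = √[μ(2/r − 1/a_t)] = 3.654 km/s.
Δv₁ = |v_t − v_c| = |3.654 − 8.461| = 4.807 km/s.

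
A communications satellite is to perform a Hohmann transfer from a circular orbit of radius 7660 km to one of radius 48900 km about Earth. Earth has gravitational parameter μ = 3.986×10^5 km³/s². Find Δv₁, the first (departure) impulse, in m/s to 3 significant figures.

Δv₁ = 2270 m/s

Semi-major axis of the transfer orbit: a_t = (7660 + 48900)/2 = 28280 km.
Circular speed at r = 7660 km: v_c = √(μ/r) = 7.214 km/s.
Transfer-orbit speed at the same r (vis-viva, a = a_t): v_t = √[μ(2/r − 1/a_t)] = 9.486 km/s.
Δv₁ = |v_t − v_c| = |9.486 − 7.214| = 2.272 km/s.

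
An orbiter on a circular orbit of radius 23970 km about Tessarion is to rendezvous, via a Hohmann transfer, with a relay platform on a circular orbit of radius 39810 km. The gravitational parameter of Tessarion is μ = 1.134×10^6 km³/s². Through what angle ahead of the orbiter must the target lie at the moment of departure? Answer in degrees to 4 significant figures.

Transfer-ellipse semi-major axis a_t = (r₁ + r₂)/2 = (23970 + 39810)/2 = 31890 km.
The half-period of the transfer ellipse is t = π√(a_t³/μ) = 16800.6 s.
The target's mean motion on its circular orbit is ω₂ = √(μ/r₂³) = 1.34066×10^-4 rad/s.
Angle swept by the target during transfer: ω₂·t = 2.2524 rad = 129.05°.
Arrival is 180° from departure on the ellipse, so φ = 180° − 129.05° = 50.95°.

φ = 50.95°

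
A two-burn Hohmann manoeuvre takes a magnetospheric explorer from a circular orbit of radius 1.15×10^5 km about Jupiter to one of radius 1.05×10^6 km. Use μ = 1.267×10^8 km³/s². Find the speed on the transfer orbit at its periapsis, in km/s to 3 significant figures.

v = 44.6 km/s

The Hohmann ellipse has a_t = (r₁ + r₂)/2 = 5.825×10^5 km.
The periapsis of the transfer ellipse is at r = 1.150×10^5 km.
From the vis-viva equation, v = √[μ(2/r − 1/a_t)] = 44.56 km/s.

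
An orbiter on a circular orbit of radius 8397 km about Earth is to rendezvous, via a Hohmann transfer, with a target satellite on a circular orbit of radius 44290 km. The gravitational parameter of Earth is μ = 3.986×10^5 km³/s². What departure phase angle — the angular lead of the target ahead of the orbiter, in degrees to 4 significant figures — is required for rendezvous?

The Hohmann ellipse has a_t = (r₁ + r₂)/2 = 26343.5 km.
The half-period of the transfer ellipse is t = π√(a_t³/μ) = 21276 s.
The target's mean motion on its circular orbit is ω₂ = √(μ/r₂³) = 6.7735×10^-5 rad/s.
Angle swept by the target during transfer: ω₂·t = 1.4411 rad = 82.57°.
Arrival is 180° from departure on the ellipse, so φ = 180° − 82.57° = 97.43°.

φ = 97.43°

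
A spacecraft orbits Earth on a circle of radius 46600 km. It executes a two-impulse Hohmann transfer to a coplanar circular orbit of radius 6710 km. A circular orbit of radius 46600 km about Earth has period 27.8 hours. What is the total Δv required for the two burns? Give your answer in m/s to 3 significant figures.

From Kepler's third law T² = 4π²r³/μ at r = 46600 km, T = 27.8 hours = 27.8 × 3600 s = 1.0008×10^5 s: μ = 4π²r³/T² = 3.98862×10^5 km³/s².
Semi-major axis of the transfer orbit: a_t = (46600 + 6710)/2 = 26655 km.
Circular speed at r₁: v₁ = √(μ/r₁) = √(3.98862×10^5/46600) = 2.926 km/s.
Transfer-orbit speed at r₁ (vis-viva): v_a = √[μ(2/r₁ − 1/a_t)] = 1.468 km/s.
First burn Δv₁ = |v_a − v₁| = 1.458 km/s.
Circular speed at r₂: v₂ = √(μ/r₂) = 7.7099 km/s.
Transfer-orbit speed at r₂: v_p = √[μ(2/r₂ − 1/a_t)] = 10.194 km/s.
Second burn Δv₂ = |v₂ − v_p| = 2.484 km/s.
Δv = Δv₁ + Δv₂ = 1.458 + 2.484 = 3.942 km/s.

Δv = 3940 m/s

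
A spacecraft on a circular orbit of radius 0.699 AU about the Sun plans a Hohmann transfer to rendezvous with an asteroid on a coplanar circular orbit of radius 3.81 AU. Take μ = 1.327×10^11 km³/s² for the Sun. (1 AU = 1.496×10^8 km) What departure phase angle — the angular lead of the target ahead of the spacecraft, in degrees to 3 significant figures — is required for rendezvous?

In km: r₁ = 0.699 × 1.496×10^8 = 1.045704×10^8 km; r₂ = 3.81 × 1.496×10^8 = 5.69976×10^8 km.
Semi-major axis of the transfer orbit: a_t = (1.045704×10^8 + 5.69976×10^8)/2 = 3.372732×10^8 km.
Transfer time t = π√(a_t³/μ) = 5.342×10^7 s.
The target's mean motion on its circular orbit is ω₂ = √(μ/r₂³) = 2.677×10^-8 rad/s.
Angle swept by the target during transfer: ω₂·t = 1.430 rad = 81.93°.
The spacecraft traverses 180° on the transfer ellipse, so the target must lead by 180° − 81.93° = 98.1°.

φ = 98.1°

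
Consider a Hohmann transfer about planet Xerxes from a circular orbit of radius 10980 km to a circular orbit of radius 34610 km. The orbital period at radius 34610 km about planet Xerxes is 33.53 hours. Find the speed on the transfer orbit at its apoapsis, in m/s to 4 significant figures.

From Kepler's third law T² = 4π²r³/μ at r = 34610 km, T = 33.53 hours = 33.53 × 3600 s = 1.20708×10^5 s: μ = 4π²r³/T² = 1.12329×10^5 km³/s².
The Hohmann ellipse has a_t = (r₁ + r₂)/2 = 22795 km.
The apoapsis of the transfer ellipse is at r = 34610 km.
Vis-viva: v = √[μ(2/r − 1/a_t)] = √[1.12329×10^5 × (2/34610 − 1/22795)] = 1.250 km/s.

v = 1250 m/s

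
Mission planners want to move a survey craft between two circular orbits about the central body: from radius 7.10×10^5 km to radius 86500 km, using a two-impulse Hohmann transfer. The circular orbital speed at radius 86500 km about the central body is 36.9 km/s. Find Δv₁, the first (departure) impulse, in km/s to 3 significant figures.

From the circular-orbit relation v² = μ/r at r = 86500 km: μ = v²r = (36.9)² × 86500 = 1.17779×10^8 km³/s².
Semi-major axis of the transfer orbit: a_t = (7.100×10^5 + 86500)/2 = 3.9825×10^5 km.
Circular speed at r = 7.100×10^5 km: v_c = √(μ/r) = 12.88 km/s.
Vis-viva on the transfer ellipse at r = 7.100×10^5 km gives v_t = √[μ(2/r − 1/a_t)] = 6.003 km/s.
Δv₁ = |v_t − v_c| = |6.003 − 12.88| = 6.877 km/s.

Δv₁ = 6.88 km/s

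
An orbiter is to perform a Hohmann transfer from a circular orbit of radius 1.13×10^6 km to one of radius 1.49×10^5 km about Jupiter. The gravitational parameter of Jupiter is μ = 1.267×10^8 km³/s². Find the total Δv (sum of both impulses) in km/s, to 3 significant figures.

Δv = 15.1 km/s

Transfer-ellipse semi-major axis a_t = (r₁ + r₂)/2 = (1.130×10^6 + 1.490×10^5)/2 = 6.395×10^5 km.
Circular speed at r₁: v₁ = √(μ/r₁) = √(1.267×10^8/1.130×10^6) = 10.589 km/s.
On the transfer ellipse at r₁, vis-viva equation gives v_a = √[μ(2/r₁ − 1/a_t)] = 5.1112 km/s.
First burn Δv₁ = |v_a − v₁| = 5.478 km/s.
Circular speed at r₂: v₂ = √(μ/r₂) = 29.161 km/s.
Transfer-orbit speed at r₂: v_p = √[μ(2/r₂ − 1/a_t)] = 38.763 km/s.
Second burn Δv₂ = |v₂ − v_p| = 9.602 km/s.
Δv = Δv₁ + Δv₂ = 5.478 + 9.602 = 15.08 km/s.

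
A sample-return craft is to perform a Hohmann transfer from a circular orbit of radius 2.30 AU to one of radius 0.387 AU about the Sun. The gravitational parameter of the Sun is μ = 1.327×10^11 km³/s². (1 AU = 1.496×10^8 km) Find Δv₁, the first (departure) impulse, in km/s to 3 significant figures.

In km: r₁ = 2.30 × 1.496×10^8 = 3.4408×10^8 km; r₂ = 0.387 × 1.496×10^8 = 5.78952×10^7 km.
Semi-major axis of the transfer orbit: a_t = (3.4408×10^8 + 5.78952×10^7)/2 = 2.009876×10^8 km.
On the circular orbit at r = 3.4408×10^8 km, v_c = √(μ/r) = 19.638 km/s.
Transfer-orbit speed at the same r (vis-viva, a = a_t): v_t = √[μ(2/r − 1/a_t)] = 10.540 km/s.
Δv₁ = |v_t − v_c| = |10.540 − 19.638| = 9.098 km/s.

Δv₁ = 9.10 km/s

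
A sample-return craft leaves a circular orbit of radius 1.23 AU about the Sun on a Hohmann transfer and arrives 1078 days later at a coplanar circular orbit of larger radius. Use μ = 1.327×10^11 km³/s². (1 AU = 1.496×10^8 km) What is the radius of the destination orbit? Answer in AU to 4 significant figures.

r₂ = 5.302 AU

In km: r₁ = 1.23 × 1.496×10^8 = 1.84008×10^8 km.
Transfer time t = 1078 days = 9.31392×10^7 s, and t = π√(a_t³/μ).
So a_t = (μ t²/π²)^(1/3) = (1.327×10^11 × (9.31392×10^7)² / π²)^(1/3) = 4.8859×10^8 km.
Since a_t = (r₁ + r₂)/2, r₂ = 2a_t − r₁ = 2×4.8859×10^8 − 1.84008×10^8 = 7.93172×10^8 km.
In AU: r₂ = 7.93172×10^8 / 1.496×10^8 = 5.302 AU.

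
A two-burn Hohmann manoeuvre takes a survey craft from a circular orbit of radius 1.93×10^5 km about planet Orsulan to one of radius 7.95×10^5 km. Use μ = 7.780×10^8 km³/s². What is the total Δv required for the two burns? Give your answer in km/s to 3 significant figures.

Semi-major axis of the transfer orbit: a_t = (1.930×10^5 + 7.950×10^5)/2 = 4.940×10^5 km.
At r₁ the circular-orbit speed is v₁ = √(μ/r₁) = 63.49 km/s.
On the transfer ellipse at r₁, v² = μ(2/r − 1/a) gives v_p = √[μ(2/r₁ − 1/a_t)] = 80.54 km/s.
First burn Δv₁ = |v_p − v₁| = 17.05 km/s.
Circular speed at r₂: v₂ = √(μ/r₂) = 31.28 km/s.
Transfer-orbit speed at r₂: v_a = √[μ(2/r₂ − 1/a_t)] = 19.55 km/s.
Second burn Δv₂ = |v₂ − v_a| = 11.73 km/s.
Δv = Δv₁ + Δv₂ = 17.05 + 11.73 = 28.78 km/s.

Δv = 28.8 km/s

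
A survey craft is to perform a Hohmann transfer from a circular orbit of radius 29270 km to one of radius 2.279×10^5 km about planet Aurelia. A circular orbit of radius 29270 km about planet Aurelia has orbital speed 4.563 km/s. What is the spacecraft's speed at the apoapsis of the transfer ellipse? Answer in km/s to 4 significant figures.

v = 0.7802 km/s

From the circular-orbit relation v² = μ/r at r = 29270 km: μ = v²r = (4.563)² × 29270 = 6.09430×10^5 km³/s².
The Hohmann ellipse has a_t = (r₁ + r₂)/2 = 1.28585×10^5 km.
The apoapsis of the transfer ellipse is at r = 2.279×10^5 km.
Applying v² = μ(2/r − 1/a_t): v = 0.7802 km/s.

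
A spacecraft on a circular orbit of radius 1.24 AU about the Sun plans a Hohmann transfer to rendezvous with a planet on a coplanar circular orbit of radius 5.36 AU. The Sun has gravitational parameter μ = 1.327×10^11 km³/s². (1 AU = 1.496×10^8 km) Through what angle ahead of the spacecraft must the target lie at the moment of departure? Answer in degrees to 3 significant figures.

In km: r₁ = 1.24 × 1.496×10^8 = 1.85504×10^8 km; r₂ = 5.36 × 1.496×10^8 = 8.01856×10^8 km.
Semi-major axis of the transfer orbit: a_t = (1.85504×10^8 + 8.01856×10^8)/2 = 4.9368×10^8 km.
Transfer time t = π√(a_t³/μ) = 9.45982×10^7 s.
Target angular speed ω₂ = √(μ/r₂³) = 1.60432×10^-8 rad/s.
Angle swept by the target during transfer: ω₂·t = 1.5177 rad = 86.96°.
The spacecraft traverses 180° on the transfer ellipse, so the target must lead by 180° − 86.96° = 93.0°.

φ = 93.0°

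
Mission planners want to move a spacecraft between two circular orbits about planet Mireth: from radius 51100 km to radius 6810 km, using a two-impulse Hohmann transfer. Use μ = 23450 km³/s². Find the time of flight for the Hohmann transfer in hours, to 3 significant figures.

t = 28.1 hours

Transfer-ellipse semi-major axis a_t = (r₁ + r₂)/2 = (51100 + 6810)/2 = 28955 km.
Half the transfer-orbit period gives t = π√(a_t³/μ) = 1.011×10^5 s.
Converting: 1.011×10^5 s ÷ 3600 s/hour = 28.1 hours.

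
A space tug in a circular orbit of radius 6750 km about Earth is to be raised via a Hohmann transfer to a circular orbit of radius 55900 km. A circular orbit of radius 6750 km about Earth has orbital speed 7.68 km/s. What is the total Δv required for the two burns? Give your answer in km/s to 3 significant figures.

From the circular-orbit relation v² = μ/r at r = 6750 km: μ = v²r = (7.68)² × 6750 = 3.98131×10^5 km³/s².
Semi-major axis of the transfer orbit: a_t = (6750 + 55900)/2 = 31325 km.
Circular speed at r₁: v₁ = √(μ/r₁) = √(3.98131×10^5/6750) = 7.6800 km/s.
On the transfer ellipse at r₁, vis-viva gives v_p = √[μ(2/r₁ − 1/a_t)] = 10.259 km/s.
First burn Δv₁ = |v_p − v₁| = 2.579 km/s.
Circular speed at r₂: v₂ = √(μ/r₂) = 2.669 km/s.
Transfer-orbit speed at r₂: v_a = √[μ(2/r₂ − 1/a_t)] = 1.239 km/s.
Second burn Δv₂ = |v₂ − v_a| = 1.430 km/s.
Δv = Δv₁ + Δv₂ = 2.579 + 1.430 = 4.009 km/s.

Δv = 4.01 km/s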